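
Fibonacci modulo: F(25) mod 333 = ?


F(k) mod 333 for k=1..25:
1, 1, 2, 3, 5, 8, 13, 21, 34, 55, 89, 144, 233, 44, 277, 321, 265, 253, 185, 105, 290, 62, 19, 81, 100
F(25) mod 333 = 100


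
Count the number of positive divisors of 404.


404 = 2^2 × 101^1
d(404) = (2+1) × (1+1) = 6

6 divisors


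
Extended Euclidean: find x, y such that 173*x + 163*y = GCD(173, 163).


Tabular extended Euclidean (each row: r = 173*s + 163*t):
r=173, s=1, t=0
r=163, s=0, t=1
q=1: r=10, s=1, t=-1   [173*(1) + 163*(-1) = 10]
q=16: r=3, s=-16, t=17   [173*(-16) + 163*(17) = 3]
q=3: r=1, s=49, t=-52   [173*(49) + 163*(-52) = 1]
q=3: r=0, s=-163, t=173   [173*(-163) + 163*(173) = 0]
GCD = 1; from the row with r=1: x=49, y=-52
Check: 173*(49) + 163*(-52) = 8477 - 8476 = 1

GCD = 1, x = 49, y = -52


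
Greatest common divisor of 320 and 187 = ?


320 = 1 * 187 + 133
187 = 1 * 133 + 54
133 = 2 * 54 + 25
54 = 2 * 25 + 4
25 = 6 * 4 + 1
4 = 4 * 1 + 0
GCD = 1


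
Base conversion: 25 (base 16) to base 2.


25 (base 16) = 37 (decimal)
37 (decimal) = 100101 (base 2)


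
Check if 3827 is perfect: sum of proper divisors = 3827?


Proper divisors of 3827: 1, 43, 89
Sum = 1 + 43 + 89 = 133

No, 3827 is not perfect (133 ≠ 3827)


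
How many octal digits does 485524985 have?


485524985 in base 8 = 3474102771
Number of digits = 10

10 digits (base 8)


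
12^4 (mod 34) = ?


12^1 mod 34 = 12
12^2 mod 34 = 8
12^3 mod 34 = 28
12^4 mod 34 = 30


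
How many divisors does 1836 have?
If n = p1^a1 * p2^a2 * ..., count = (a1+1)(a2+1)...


1836 = 2^2 × 3^3 × 17^1
d(1836) = (2+1) × (3+1) × (1+1) = 24

24 divisors


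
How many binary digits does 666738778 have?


666738778 in base 2 = 100111101111011010000001011010
Number of digits = 30

30 digits (base 2)


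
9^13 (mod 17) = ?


9^1 mod 17 = 9
9^2 mod 17 = 13
9^3 mod 17 = 15
9^4 mod 17 = 16
9^5 mod 17 = 8
9^6 mod 17 = 4
9^7 mod 17 = 2
9^8 mod 17 = 1
9^9 mod 17 = 9
9^10 mod 17 = 13
9^11 mod 17 = 15
9^12 mod 17 = 16
9^13 mod 17 = 8


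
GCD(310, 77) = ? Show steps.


310 = 4 * 77 + 2
77 = 38 * 2 + 1
2 = 2 * 1 + 0
GCD = 1


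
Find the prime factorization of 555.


555 / 3 = 185
185 / 5 = 37
37 / 37 = 1
555 = 3 × 5 × 37


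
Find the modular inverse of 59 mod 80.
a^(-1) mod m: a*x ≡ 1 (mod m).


Use the extended Euclidean algorithm on (80, 59); each row r = 80*s + 59*t:
r=80, s=1, t=0
r=59, s=0, t=1
q=1: r=21, s=1, t=-1   [80*(1) + 59*(-1) = 21]
q=2: r=17, s=-2, t=3   [80*(-2) + 59*(3) = 17]
q=1: r=4, s=3, t=-4   [80*(3) + 59*(-4) = 4]
q=4: r=1, s=-14, t=19   [80*(-14) + 59*(19) = 1]
q=4: r=0, s=59, t=-80   [80*(59) + 59*(-80) = 0]
GCD = 1 with t = 19, so 59*(19) ≡ 1 (mod 80)
Inverse = 19 mod 80 = 19
Check: 59 * 19 = 1121 ≡ 1 (mod 80)

59^(-1) ≡ 19 (mod 80)


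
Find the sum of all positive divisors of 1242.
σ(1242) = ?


Divisors of 1242: 1, 2, 3, 6, 9, 18, 23, 27, 46, 54, 69, 138, 207, 414, 621, 1242
Sum = 1 + 2 + 3 + 6 + 9 + 18 + 23 + 27 + 46 + 54 + 69 + 138 + 207 + 414 + 621 + 1242 = 2880

σ(1242) = 2880


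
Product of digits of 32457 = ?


3 × 2 × 4 × 5 × 7 = 840


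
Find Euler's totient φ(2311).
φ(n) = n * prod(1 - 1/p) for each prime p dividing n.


2311 = 2311
Prime factors: 2311
φ(2311) = 2311 × (1-1/2311)
= 2311 × 2310/2311 = 2310

φ(2311) = 2310


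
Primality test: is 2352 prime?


2352 / 2 = 1176 (exact division)
2352 is NOT prime.

No, 2352 is not prime


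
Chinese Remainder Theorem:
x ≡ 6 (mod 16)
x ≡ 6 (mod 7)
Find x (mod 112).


M = 16*7 = 112
M1 = M/16 = 7, M2 = M/7 = 16
M1^(-1) mod 16 = 7, M2^(-1) mod 7 = 4
x = 6*7*7 + 6*16*4 = 678
678 mod 112 = 6
Check: 6 mod 16 = 6 ✓, 6 mod 7 = 6 ✓

x ≡ 6 (mod 112)


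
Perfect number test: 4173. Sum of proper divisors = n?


Proper divisors of 4173: 1, 3, 13, 39, 107, 321, 1391
Sum = 1 + 3 + 13 + 39 + 107 + 321 + 1391 = 1875

No, 4173 is not perfect (1875 ≠ 4173)


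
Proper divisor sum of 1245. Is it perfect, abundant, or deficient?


Proper divisors: 1, 3, 5, 15, 83, 249, 415
Sum = 1 + 3 + 5 + 15 + 83 + 249 + 415 = 771
771 < 1245 → deficient

s(1245) = 771 (deficient)


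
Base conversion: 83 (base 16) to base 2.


83 (base 16) = 131 (decimal)
131 (decimal) = 10000011 (base 2)


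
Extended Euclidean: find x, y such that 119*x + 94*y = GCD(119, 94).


Tabular extended Euclidean (each row: r = 119*s + 94*t):
r=119, s=1, t=0
r=94, s=0, t=1
q=1: r=25, s=1, t=-1   [119*(1) + 94*(-1) = 25]
q=3: r=19, s=-3, t=4   [119*(-3) + 94*(4) = 19]
q=1: r=6, s=4, t=-5   [119*(4) + 94*(-5) = 6]
q=3: r=1, s=-15, t=19   [119*(-15) + 94*(19) = 1]
q=6: r=0, s=94, t=-119   [119*(94) + 94*(-119) = 0]
GCD = 1; from the row with r=1: x=-15, y=19
Check: 119*(-15) + 94*(19) = -1785 + 1786 = 1

GCD = 1, x = -15, y = 19


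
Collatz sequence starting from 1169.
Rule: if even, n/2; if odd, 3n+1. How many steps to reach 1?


1169 → 3508 → 1754 → 877 → 2632 → 1316 → 658 → 329 → 988 → 494 → 247 → 742 → 371 → 1114 → 557 → 1672 → 836 → 418 → 209 → 628 → 314 → 157 → 472 → 236 → 118 → 59 → 178 → 89 → 268 → 134 → 67 → 202 → 101 → 304 → 152 → 76 → 38 → 19 → 58 → 29 → 88 → 44 → 22 → 11 → 34 → 17 → 52 → 26 → 13 → 40 → 20 → 10 → 5 → 16 → 8 → 4 → 2 → 1
Total steps = 57

57 steps


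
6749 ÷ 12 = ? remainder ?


6749 = 12 * 562 + 5
Check: 6744 + 5 = 6749

q = 562, r = 5


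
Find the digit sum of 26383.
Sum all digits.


2 + 6 + 3 + 8 + 3 = 22


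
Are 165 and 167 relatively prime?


Euclidean algorithm:
167 = 1 * 165 + 2
165 = 82 * 2 + 1
2 = 2 * 1 + 0
GCD(165, 167) = 1

Yes, coprime (GCD = 1)


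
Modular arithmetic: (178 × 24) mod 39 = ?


178 × 24 = 4272
4272 mod 39 = 21


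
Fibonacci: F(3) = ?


Sequence: 1, 1, 2
F(3) = 2


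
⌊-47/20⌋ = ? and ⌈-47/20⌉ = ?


-47/20 = -2.3500
floor = -3
ceil = -2

floor = -3, ceil = -2


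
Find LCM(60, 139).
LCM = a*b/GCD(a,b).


GCD(60, 139) = 1
LCM = 60*139/1 = 8340/1 = 8340

LCM = 8340


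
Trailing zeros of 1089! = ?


floor(1089/5) = 217
floor(1089/25) = 43
floor(1089/125) = 8
floor(1089/625) = 1
Total = 269

269 trailing zeros


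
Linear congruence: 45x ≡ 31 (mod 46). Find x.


GCD(45, 46) = 1, unique solution
a^(-1) mod 46 = 45
x = 45 * 31 mod 46 = 15

x ≡ 15 (mod 46)


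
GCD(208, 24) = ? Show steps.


208 = 8 * 24 + 16
24 = 1 * 16 + 8
16 = 2 * 8 + 0
GCD = 8


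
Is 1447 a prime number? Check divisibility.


Check divisors up to sqrt(1447) = 38.0395
No divisors found.
1447 is prime.

Yes, 1447 is prime


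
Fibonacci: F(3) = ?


Sequence: 1, 1, 2
F(3) = 2


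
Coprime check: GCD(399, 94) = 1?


Euclidean algorithm:
399 = 4 * 94 + 23
94 = 4 * 23 + 2
23 = 11 * 2 + 1
2 = 2 * 1 + 0
GCD(399, 94) = 1

Yes, coprime (GCD = 1)


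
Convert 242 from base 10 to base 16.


242 (base 10) = 242 (decimal)
242 (decimal) = F2 (base 16)


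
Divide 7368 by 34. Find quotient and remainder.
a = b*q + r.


7368 = 34 * 216 + 24
Check: 7344 + 24 = 7368

q = 216, r = 24


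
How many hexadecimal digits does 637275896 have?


637275896 in base 16 = 25FC0EF8
Number of digits = 8

8 digits (base 16)


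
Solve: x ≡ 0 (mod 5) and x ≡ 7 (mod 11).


M = 5*11 = 55
M1 = M/5 = 11, M2 = M/11 = 5
M1^(-1) mod 5 = 1, M2^(-1) mod 11 = 9
x = 0*11*1 + 7*5*9 = 315
315 mod 55 = 40
Check: 40 mod 5 = 0 ✓, 40 mod 11 = 7 ✓

x ≡ 40 (mod 55)


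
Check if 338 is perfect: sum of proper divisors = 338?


Proper divisors of 338: 1, 2, 13, 26, 169
Sum = 1 + 2 + 13 + 26 + 169 = 211

No, 338 is not perfect (211 ≠ 338)


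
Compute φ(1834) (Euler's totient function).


1834 = 2 × 7 × 131
Prime factors: 2, 7, 131
φ(1834) = 1834 × (1-1/2) × (1-1/7) × (1-1/131)
= 1834 × 1/2 × 6/7 × 130/131 = 780

φ(1834) = 780


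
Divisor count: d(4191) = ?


4191 = 3^1 × 11^1 × 127^1
d(4191) = (1+1) × (1+1) × (1+1) = 8

8 divisors


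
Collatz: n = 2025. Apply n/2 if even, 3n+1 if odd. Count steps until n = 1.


2025 → 6076 → 3038 → 1519 → 4558 → 2279 → 6838 → 3419 → 10258 → 5129 → 15388 → 7694 → 3847 → 11542 → 5771 → 17314 → 8657 → 25972 → 12986 → 6493 → 19480 → 9740 → 4870 → 2435 → 7306 → 3653 → 10960 → 5480 → 2740 → 1370 → 685 → 2056 → 1028 → 514 → 257 → 772 → 386 → 193 → 580 → 290 → 145 → 436 → 218 → 109 → 328 → 164 → 82 → 41 → 124 → 62 → 31 → 94 → 47 → 142 → 71 → 214 → 107 → 322 → 161 → 484 → 242 → 121 → 364 → 182 → 91 → 274 → 137 → 412 → 206 → 103 → 310 → 155 → 466 → 233 → 700 → 350 → 175 → 526 → 263 → 790 → 395 → 1186 → 593 → 1780 → 890 → 445 → 1336 → 668 → 334 → 167 → 502 → 251 → 754 → 377 → 1132 → 566 → 283 → 850 → 425 → 1276 → 638 → 319 → 958 → 479 → 1438 → 719 → 2158 → 1079 → 3238 → 1619 → 4858 → 2429 → 7288 → 3644 → 1822 → 911 → 2734 → 1367 → 4102 → 2051 → 6154 → 3077 → 9232 → 4616 → 2308 → 1154 → 577 → 1732 → 866 → 433 → 1300 → 650 → 325 → 976 → 488 → 244 → 122 → 61 → 184 → 92 → 46 → 23 → 70 → 35 → 106 → 53 → 160 → 80 → 40 → 20 → 10 → 5 → 16 → 8 → 4 → 2 → 1
Total steps = 156

156 steps


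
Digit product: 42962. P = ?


4 × 2 × 9 × 6 × 2 = 864


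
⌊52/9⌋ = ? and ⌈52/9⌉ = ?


52/9 = 5.7778
floor = 5
ceil = 6

floor = 5, ceil = 6


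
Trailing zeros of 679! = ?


floor(679/5) = 135
floor(679/25) = 27
floor(679/125) = 5
floor(679/625) = 1
Total = 168

168 trailing zeros


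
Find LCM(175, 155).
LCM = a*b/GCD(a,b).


GCD(175, 155) = 5
LCM = 175*155/5 = 27125/5 = 5425

LCM = 5425


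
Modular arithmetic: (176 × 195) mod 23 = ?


176 × 195 = 34320
34320 mod 23 = 4


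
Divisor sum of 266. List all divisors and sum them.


Divisors of 266: 1, 2, 7, 14, 19, 38, 133, 266
Sum = 1 + 2 + 7 + 14 + 19 + 38 + 133 + 266 = 480

σ(266) = 480


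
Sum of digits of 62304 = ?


6 + 2 + 3 + 0 + 4 = 15


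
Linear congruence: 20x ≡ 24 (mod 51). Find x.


GCD(20, 51) = 1, unique solution
a^(-1) mod 51 = 23
x = 23 * 24 mod 51 = 42

x ≡ 42 (mod 51)


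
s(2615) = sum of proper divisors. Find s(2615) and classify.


Proper divisors: 1, 5, 523
Sum = 1 + 5 + 523 = 529
529 < 2615 → deficient

s(2615) = 529 (deficient)


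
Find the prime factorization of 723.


723 / 3 = 241
241 / 241 = 1
723 = 3 × 241


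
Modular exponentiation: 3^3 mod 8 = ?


3^1 mod 8 = 3
3^2 mod 8 = 1
3^3 mod 8 = 3


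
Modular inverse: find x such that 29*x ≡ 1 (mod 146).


Use the extended Euclidean algorithm on (146, 29); each row r = 146*s + 29*t:
r=146, s=1, t=0
r=29, s=0, t=1
q=5: r=1, s=1, t=-5   [146*(1) + 29*(-5) = 1]
q=29: r=0, s=-29, t=146   [146*(-29) + 29*(146) = 0]
GCD = 1 with t = -5, so 29*(-5) ≡ 1 (mod 146)
Inverse = -5 mod 146 = 141
Check: 29 * 141 = 4089 ≡ 1 (mod 146)

29^(-1) ≡ 141 (mod 146)


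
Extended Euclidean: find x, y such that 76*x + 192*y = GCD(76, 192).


Tabular extended Euclidean (each row: r = 76*s + 192*t):
r=76, s=1, t=0
r=192, s=0, t=1
q=0: r=76, s=1, t=0   [76*(1) + 192*(0) = 76]
q=2: r=40, s=-2, t=1   [76*(-2) + 192*(1) = 40]
q=1: r=36, s=3, t=-1   [76*(3) + 192*(-1) = 36]
q=1: r=4, s=-5, t=2   [76*(-5) + 192*(2) = 4]
q=9: r=0, s=48, t=-19   [76*(48) + 192*(-19) = 0]
GCD = 4; from the row with r=4: x=-5, y=2
Check: 76*(-5) + 192*(2) = -380 + 384 = 4

GCD = 4, x = -5, y = 2


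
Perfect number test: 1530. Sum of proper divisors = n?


Proper divisors of 1530: 1, 2, 3, 5, 6, 9, 10, 15, 17, 18, 30, 34, 45, 51, 85, 90, 102, 153, 170, 255, 306, 510, 765
Sum = 1 + 2 + 3 + 5 + 6 + 9 + 10 + 15 + 17 + 18 + 30 + 34 + 45 + 51 + 85 + 90 + 102 + 153 + 170 + 255 + 306 + 510 + 765 = 2682

No, 1530 is not perfect (2682 ≠ 1530)


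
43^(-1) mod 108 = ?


Use the extended Euclidean algorithm on (108, 43); each row r = 108*s + 43*t:
r=108, s=1, t=0
r=43, s=0, t=1
q=2: r=22, s=1, t=-2   [108*(1) + 43*(-2) = 22]
q=1: r=21, s=-1, t=3   [108*(-1) + 43*(3) = 21]
q=1: r=1, s=2, t=-5   [108*(2) + 43*(-5) = 1]
q=21: r=0, s=-43, t=108   [108*(-43) + 43*(108) = 0]
GCD = 1 with t = -5, so 43*(-5) ≡ 1 (mod 108)
Inverse = -5 mod 108 = 103
Check: 43 * 103 = 4429 ≡ 1 (mod 108)

43^(-1) ≡ 103 (mod 108)


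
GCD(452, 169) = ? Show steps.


452 = 2 * 169 + 114
169 = 1 * 114 + 55
114 = 2 * 55 + 4
55 = 13 * 4 + 3
4 = 1 * 3 + 1
3 = 3 * 1 + 0
GCD = 1


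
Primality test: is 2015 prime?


2015 / 5 = 403 (exact division)
2015 is NOT prime.

No, 2015 is not prime


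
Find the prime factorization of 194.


194 / 2 = 97
97 / 97 = 1
194 = 2 × 97


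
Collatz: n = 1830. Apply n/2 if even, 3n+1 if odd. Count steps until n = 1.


1830 → 915 → 2746 → 1373 → 4120 → 2060 → 1030 → 515 → 1546 → 773 → 2320 → 1160 → 580 → 290 → 145 → 436 → 218 → 109 → 328 → 164 → 82 → 41 → 124 → 62 → 31 → 94 → 47 → 142 → 71 → 214 → 107 → 322 → 161 → 484 → 242 → 121 → 364 → 182 → 91 → 274 → 137 → 412 → 206 → 103 → 310 → 155 → 466 → 233 → 700 → 350 → 175 → 526 → 263 → 790 → 395 → 1186 → 593 → 1780 → 890 → 445 → 1336 → 668 → 334 → 167 → 502 → 251 → 754 → 377 → 1132 → 566 → 283 → 850 → 425 → 1276 → 638 → 319 → 958 → 479 → 1438 → 719 → 2158 → 1079 → 3238 → 1619 → 4858 → 2429 → 7288 → 3644 → 1822 → 911 → 2734 → 1367 → 4102 → 2051 → 6154 → 3077 → 9232 → 4616 → 2308 → 1154 → 577 → 1732 → 866 → 433 → 1300 → 650 → 325 → 976 → 488 → 244 → 122 → 61 → 184 → 92 → 46 → 23 → 70 → 35 → 106 → 53 → 160 → 80 → 40 → 20 → 10 → 5 → 16 → 8 → 4 → 2 → 1
Total steps = 130

130 steps


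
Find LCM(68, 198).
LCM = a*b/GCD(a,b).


GCD(68, 198) = 2
LCM = 68*198/2 = 13464/2 = 6732

LCM = 6732


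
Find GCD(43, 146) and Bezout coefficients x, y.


Tabular extended Euclidean (each row: r = 43*s + 146*t):
r=43, s=1, t=0
r=146, s=0, t=1
q=0: r=43, s=1, t=0   [43*(1) + 146*(0) = 43]
q=3: r=17, s=-3, t=1   [43*(-3) + 146*(1) = 17]
q=2: r=9, s=7, t=-2   [43*(7) + 146*(-2) = 9]
q=1: r=8, s=-10, t=3   [43*(-10) + 146*(3) = 8]
q=1: r=1, s=17, t=-5   [43*(17) + 146*(-5) = 1]
q=8: r=0, s=-146, t=43   [43*(-146) + 146*(43) = 0]
GCD = 1; from the row with r=1: x=17, y=-5
Check: 43*(17) + 146*(-5) = 731 - 730 = 1

GCD = 1, x = 17, y = -5


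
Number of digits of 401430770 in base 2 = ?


401430770 in base 2 = 10111111011010101100011110010
Number of digits = 29

29 digits (base 2)


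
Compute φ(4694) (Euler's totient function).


4694 = 2 × 2347
Prime factors: 2, 2347
φ(4694) = 4694 × (1-1/2) × (1-1/2347)
= 4694 × 1/2 × 2346/2347 = 2346

φ(4694) = 2346


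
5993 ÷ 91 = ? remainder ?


5993 = 91 * 65 + 78
Check: 5915 + 78 = 5993

q = 65, r = 78


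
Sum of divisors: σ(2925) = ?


Divisors of 2925: 1, 3, 5, 9, 13, 15, 25, 39, 45, 65, 75, 117, 195, 225, 325, 585, 975, 2925
Sum = 1 + 3 + 5 + 9 + 13 + 15 + 25 + 39 + 45 + 65 + 75 + 117 + 195 + 225 + 325 + 585 + 975 + 2925 = 5642

σ(2925) = 5642


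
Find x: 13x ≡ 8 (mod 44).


GCD(13, 44) = 1, unique solution
a^(-1) mod 44 = 17
x = 17 * 8 mod 44 = 4

x ≡ 4 (mod 44)


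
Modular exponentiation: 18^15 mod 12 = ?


18^1 mod 12 = 6
18^2 mod 12 = 0
18^3 mod 12 = 0
18^4 mod 12 = 0
18^5 mod 12 = 0
18^6 mod 12 = 0
18^7 mod 12 = 0
18^8 mod 12 = 0
18^9 mod 12 = 0
18^10 mod 12 = 0
18^11 mod 12 = 0
18^12 mod 12 = 0
18^13 mod 12 = 0
18^14 mod 12 = 0
18^15 mod 12 = 0


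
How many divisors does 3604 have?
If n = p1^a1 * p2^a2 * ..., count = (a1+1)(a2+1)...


3604 = 2^2 × 17^1 × 53^1
d(3604) = (2+1) × (1+1) × (1+1) = 12

12 divisors


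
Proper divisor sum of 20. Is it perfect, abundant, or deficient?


Proper divisors: 1, 2, 4, 5, 10
Sum = 1 + 2 + 4 + 5 + 10 = 22
22 > 20 → abundant

s(20) = 22 (abundant)


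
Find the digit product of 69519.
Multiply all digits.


6 × 9 × 5 × 1 × 9 = 2430


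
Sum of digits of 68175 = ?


6 + 8 + 1 + 7 + 5 = 27


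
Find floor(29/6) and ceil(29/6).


29/6 = 4.8333
floor = 4
ceil = 5

floor = 4, ceil = 5


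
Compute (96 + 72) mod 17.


96 + 72 = 168
168 mod 17 = 15


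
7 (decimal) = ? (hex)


7 (base 10) = 7 (decimal)
7 (decimal) = 7 (base 16)


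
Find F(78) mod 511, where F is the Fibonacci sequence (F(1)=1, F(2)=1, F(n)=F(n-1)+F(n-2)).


F(k) mod 511 for k=1..78:
1, 1, 2, 3, 5, 8, 13, 21, 34, 55, 89, 144, 233, 377, 99, 476, 64, 29, 93, 122, 215, 337, 41, 378, 419, 286, 194, 480, 163, 132, 295, 427, 211, 127, 338, 465, 292, 246, 27, 273, 300, 62, 362, 424, 275, 188, 463, 140, 92, 232, 324, 45, 369, 414, 272, 175, 447, 111, 47, 158, 205, 363, 57, 420, 477, 386, 352, 227, 68, 295, 363, 147, 510, 146, 145, 291, 436, 216
F(78) mod 511 = 216


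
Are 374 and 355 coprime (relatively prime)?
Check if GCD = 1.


Euclidean algorithm:
374 = 1 * 355 + 19
355 = 18 * 19 + 13
19 = 1 * 13 + 6
13 = 2 * 6 + 1
6 = 6 * 1 + 0
GCD(374, 355) = 1

Yes, coprime (GCD = 1)


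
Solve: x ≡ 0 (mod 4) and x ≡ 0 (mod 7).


M = 4*7 = 28
M1 = M/4 = 7, M2 = M/7 = 4
M1^(-1) mod 4 = 3, M2^(-1) mod 7 = 2
x = 0*7*3 + 0*4*2 = 0
0 mod 28 = 0
Check: 0 mod 4 = 0 ✓, 0 mod 7 = 0 ✓

x ≡ 0 (mod 28)


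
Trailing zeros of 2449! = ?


floor(2449/5) = 489
floor(2449/25) = 97
floor(2449/125) = 19
floor(2449/625) = 3
Total = 608

608 trailing zeros


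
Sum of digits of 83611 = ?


8 + 3 + 6 + 1 + 1 = 19


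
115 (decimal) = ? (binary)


115 (base 10) = 115 (decimal)
115 (decimal) = 1110011 (base 2)


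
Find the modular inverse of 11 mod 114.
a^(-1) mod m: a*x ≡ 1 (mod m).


Use the extended Euclidean algorithm on (114, 11); each row r = 114*s + 11*t:
r=114, s=1, t=0
r=11, s=0, t=1
q=10: r=4, s=1, t=-10   [114*(1) + 11*(-10) = 4]
q=2: r=3, s=-2, t=21   [114*(-2) + 11*(21) = 3]
q=1: r=1, s=3, t=-31   [114*(3) + 11*(-31) = 1]
q=3: r=0, s=-11, t=114   [114*(-11) + 11*(114) = 0]
GCD = 1 with t = -31, so 11*(-31) ≡ 1 (mod 114)
Inverse = -31 mod 114 = 83
Check: 11 * 83 = 913 ≡ 1 (mod 114)

11^(-1) ≡ 83 (mod 114)


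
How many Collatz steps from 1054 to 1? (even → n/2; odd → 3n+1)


1054 → 527 → 1582 → 791 → 2374 → 1187 → 3562 → 1781 → 5344 → 2672 → 1336 → 668 → 334 → 167 → 502 → 251 → 754 → 377 → 1132 → 566 → 283 → 850 → 425 → 1276 → 638 → 319 → 958 → 479 → 1438 → 719 → 2158 → 1079 → 3238 → 1619 → 4858 → 2429 → 7288 → 3644 → 1822 → 911 → 2734 → 1367 → 4102 → 2051 → 6154 → 3077 → 9232 → 4616 → 2308 → 1154 → 577 → 1732 → 866 → 433 → 1300 → 650 → 325 → 976 → 488 → 244 → 122 → 61 → 184 → 92 → 46 → 23 → 70 → 35 → 106 → 53 → 160 → 80 → 40 → 20 → 10 → 5 → 16 → 8 → 4 → 2 → 1
Total steps = 80

80 steps


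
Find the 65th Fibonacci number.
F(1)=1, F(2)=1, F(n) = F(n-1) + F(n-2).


Sequence: 1, 1, 2, 3, 5, 8, 13, 21, 34, 55, 89, 144, 233, 377, 610, 987, 1597, 2584, 4181, 6765, 10946, 17711, 28657, 46368, 75025, 121393, 196418, 317811, 514229, 832040, 1346269, 2178309, 3524578, 5702887, 9227465, 14930352, 24157817, 39088169, 63245986, 102334155, 165580141, 267914296, 433494437, 701408733, 1134903170, 1836311903, 2971215073, 4807526976, 7778742049, 12586269025, 20365011074, 32951280099, 53316291173, 86267571272, 139583862445, 225851433717, 365435296162, 591286729879, 956722026041, 1548008755920, 2504730781961, 4052739537881, 6557470319842, 10610209857723, 17167680177565
F(65) = 17167680177565


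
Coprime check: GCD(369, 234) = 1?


Euclidean algorithm:
369 = 1 * 234 + 135
234 = 1 * 135 + 99
135 = 1 * 99 + 36
99 = 2 * 36 + 27
36 = 1 * 27 + 9
27 = 3 * 9 + 0
GCD(369, 234) = 9

No, not coprime (GCD = 9)


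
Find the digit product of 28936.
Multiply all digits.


2 × 8 × 9 × 3 × 6 = 2592


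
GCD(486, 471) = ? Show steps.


486 = 1 * 471 + 15
471 = 31 * 15 + 6
15 = 2 * 6 + 3
6 = 2 * 3 + 0
GCD = 3


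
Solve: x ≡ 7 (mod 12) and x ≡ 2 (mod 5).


M = 12*5 = 60
M1 = M/12 = 5, M2 = M/5 = 12
M1^(-1) mod 12 = 5, M2^(-1) mod 5 = 3
x = 7*5*5 + 2*12*3 = 247
247 mod 60 = 7
Check: 7 mod 12 = 7 ✓, 7 mod 5 = 2 ✓

x ≡ 7 (mod 60)


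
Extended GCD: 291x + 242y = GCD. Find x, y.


Tabular extended Euclidean (each row: r = 291*s + 242*t):
r=291, s=1, t=0
r=242, s=0, t=1
q=1: r=49, s=1, t=-1   [291*(1) + 242*(-1) = 49]
q=4: r=46, s=-4, t=5   [291*(-4) + 242*(5) = 46]
q=1: r=3, s=5, t=-6   [291*(5) + 242*(-6) = 3]
q=15: r=1, s=-79, t=95   [291*(-79) + 242*(95) = 1]
q=3: r=0, s=242, t=-291   [291*(242) + 242*(-291) = 0]
GCD = 1; from the row with r=1: x=-79, y=95
Check: 291*(-79) + 242*(95) = -22989 + 22990 = 1

GCD = 1, x = -79, y = 95


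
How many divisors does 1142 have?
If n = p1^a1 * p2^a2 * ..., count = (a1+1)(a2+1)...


1142 = 2^1 × 571^1
d(1142) = (1+1) × (1+1) = 4

4 divisors


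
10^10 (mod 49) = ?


10^1 mod 49 = 10
10^2 mod 49 = 2
10^3 mod 49 = 20
10^4 mod 49 = 4
10^5 mod 49 = 40
10^6 mod 49 = 8
10^7 mod 49 = 31
10^8 mod 49 = 16
10^9 mod 49 = 13
10^10 mod 49 = 32


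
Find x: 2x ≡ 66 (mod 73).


GCD(2, 73) = 1, unique solution
a^(-1) mod 73 = 37
x = 37 * 66 mod 73 = 33

x ≡ 33 (mod 73)


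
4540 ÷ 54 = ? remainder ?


4540 = 54 * 84 + 4
Check: 4536 + 4 = 4540

q = 84, r = 4


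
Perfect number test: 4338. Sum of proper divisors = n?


Proper divisors of 4338: 1, 2, 3, 6, 9, 18, 241, 482, 723, 1446, 2169
Sum = 1 + 2 + 3 + 6 + 9 + 18 + 241 + 482 + 723 + 1446 + 2169 = 5100

No, 4338 is not perfect (5100 ≠ 4338)


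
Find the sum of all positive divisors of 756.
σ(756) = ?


Divisors of 756: 1, 2, 3, 4, 6, 7, 9, 12, 14, 18, 21, 27, 28, 36, 42, 54, 63, 84, 108, 126, 189, 252, 378, 756
Sum = 1 + 2 + 3 + 4 + 6 + 7 + 9 + 12 + 14 + 18 + 21 + 27 + 28 + 36 + 42 + 54 + 63 + 84 + 108 + 126 + 189 + 252 + 378 + 756 = 2240

σ(756) = 2240


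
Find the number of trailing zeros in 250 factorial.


floor(250/5) = 50
floor(250/25) = 10
floor(250/125) = 2
Total = 62

62 trailing zeros


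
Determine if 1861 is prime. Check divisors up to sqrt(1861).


Check divisors up to sqrt(1861) = 43.1393
No divisors found.
1861 is prime.

Yes, 1861 is prime


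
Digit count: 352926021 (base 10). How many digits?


352926021 has 9 digits in base 10
floor(log10(352926021)) + 1 = floor(8.5477) + 1 = 9

9 digits (base 10)


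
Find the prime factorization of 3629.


3629 / 19 = 191
191 / 191 = 1
3629 = 19 × 191


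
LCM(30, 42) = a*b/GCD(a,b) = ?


GCD(30, 42) = 6
LCM = 30*42/6 = 1260/6 = 210

LCM = 210


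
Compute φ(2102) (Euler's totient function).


2102 = 2 × 1051
Prime factors: 2, 1051
φ(2102) = 2102 × (1-1/2) × (1-1/1051)
= 2102 × 1/2 × 1050/1051 = 1050

φ(2102) = 1050


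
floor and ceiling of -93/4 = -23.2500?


-93/4 = -23.2500
floor = -24
ceil = -23

floor = -24, ceil = -23


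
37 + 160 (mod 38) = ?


37 + 160 = 197
197 mod 38 = 7


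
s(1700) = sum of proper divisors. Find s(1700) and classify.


Proper divisors: 1, 2, 4, 5, 10, 17, 20, 25, 34, 50, 68, 85, 100, 170, 340, 425, 850
Sum = 1 + 2 + 4 + 5 + 10 + 17 + 20 + 25 + 34 + 50 + 68 + 85 + 100 + 170 + 340 + 425 + 850 = 2206
2206 > 1700 → abundant

s(1700) = 2206 (abundant)


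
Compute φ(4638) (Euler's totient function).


4638 = 2 × 3 × 773
Prime factors: 2, 3, 773
φ(4638) = 4638 × (1-1/2) × (1-1/3) × (1-1/773)
= 4638 × 1/2 × 2/3 × 772/773 = 1544

φ(4638) = 1544


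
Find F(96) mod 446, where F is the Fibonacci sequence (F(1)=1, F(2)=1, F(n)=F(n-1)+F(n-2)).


F(k) mod 446 for k=1..96:
1, 1, 2, 3, 5, 8, 13, 21, 34, 55, 89, 144, 233, 377, 164, 95, 259, 354, 167, 75, 242, 317, 113, 430, 97, 81, 178, 259, 437, 250, 241, 45, 286, 331, 171, 56, 227, 283, 64, 347, 411, 312, 277, 143, 420, 117, 91, 208, 299, 61, 360, 421, 335, 310, 199, 63, 262, 325, 141, 20, 161, 181, 342, 77, 419, 50, 23, 73, 96, 169, 265, 434, 253, 241, 48, 289, 337, 180, 71, 251, 322, 127, 3, 130, 133, 263, 396, 213, 163, 376, 93, 23, 116, 139, 255, 394
F(96) mod 446 = 394


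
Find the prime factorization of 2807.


2807 / 7 = 401
401 / 401 = 1
2807 = 7 × 401


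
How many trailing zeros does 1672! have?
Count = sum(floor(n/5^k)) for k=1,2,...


floor(1672/5) = 334
floor(1672/25) = 66
floor(1672/125) = 13
floor(1672/625) = 2
Total = 415

415 trailing zeros


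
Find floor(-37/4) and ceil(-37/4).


-37/4 = -9.2500
floor = -10
ceil = -9

floor = -10, ceil = -9


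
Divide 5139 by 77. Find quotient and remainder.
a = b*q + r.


5139 = 77 * 66 + 57
Check: 5082 + 57 = 5139

q = 66, r = 57


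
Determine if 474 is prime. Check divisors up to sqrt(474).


474 / 2 = 237 (exact division)
474 is NOT prime.

No, 474 is not prime


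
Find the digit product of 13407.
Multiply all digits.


1 × 3 × 4 × 0 × 7 = 0


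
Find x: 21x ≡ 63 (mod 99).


GCD(21, 99) = 3 divides 63
Divide: 7x ≡ 21 (mod 33)
x ≡ 3 (mod 33)


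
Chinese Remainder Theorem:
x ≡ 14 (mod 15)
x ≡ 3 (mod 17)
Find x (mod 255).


M = 15*17 = 255
M1 = M/15 = 17, M2 = M/17 = 15
M1^(-1) mod 15 = 8, M2^(-1) mod 17 = 8
x = 14*17*8 + 3*15*8 = 2264
2264 mod 255 = 224
Check: 224 mod 15 = 14 ✓, 224 mod 17 = 3 ✓

x ≡ 224 (mod 255)


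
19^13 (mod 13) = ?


19^1 mod 13 = 6
19^2 mod 13 = 10
19^3 mod 13 = 8
19^4 mod 13 = 9
19^5 mod 13 = 2
19^6 mod 13 = 12
19^7 mod 13 = 7
19^8 mod 13 = 3
19^9 mod 13 = 5
19^10 mod 13 = 4
19^11 mod 13 = 11
19^12 mod 13 = 1
19^13 mod 13 = 6


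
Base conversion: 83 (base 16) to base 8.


83 (base 16) = 131 (decimal)
131 (decimal) = 203 (base 8)


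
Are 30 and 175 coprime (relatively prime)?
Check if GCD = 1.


Euclidean algorithm:
175 = 5 * 30 + 25
30 = 1 * 25 + 5
25 = 5 * 5 + 0
GCD(30, 175) = 5

No, not coprime (GCD = 5)


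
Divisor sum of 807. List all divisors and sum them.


Divisors of 807: 1, 3, 269, 807
Sum = 1 + 3 + 269 + 807 = 1080

σ(807) = 1080


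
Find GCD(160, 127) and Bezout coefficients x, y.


Tabular extended Euclidean (each row: r = 160*s + 127*t):
r=160, s=1, t=0
r=127, s=0, t=1
q=1: r=33, s=1, t=-1   [160*(1) + 127*(-1) = 33]
q=3: r=28, s=-3, t=4   [160*(-3) + 127*(4) = 28]
q=1: r=5, s=4, t=-5   [160*(4) + 127*(-5) = 5]
q=5: r=3, s=-23, t=29   [160*(-23) + 127*(29) = 3]
q=1: r=2, s=27, t=-34   [160*(27) + 127*(-34) = 2]
q=1: r=1, s=-50, t=63   [160*(-50) + 127*(63) = 1]
q=2: r=0, s=127, t=-160   [160*(127) + 127*(-160) = 0]
GCD = 1; from the row with r=1: x=-50, y=63
Check: 160*(-50) + 127*(63) = -8000 + 8001 = 1

GCD = 1, x = -50, y = 63


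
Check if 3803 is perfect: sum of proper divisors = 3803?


Proper divisors of 3803: 1
Sum = 1 = 1

No, 3803 is not perfect (1 ≠ 3803)


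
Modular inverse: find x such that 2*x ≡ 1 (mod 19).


Use the extended Euclidean algorithm on (19, 2); each row r = 19*s + 2*t:
r=19, s=1, t=0
r=2, s=0, t=1
q=9: r=1, s=1, t=-9   [19*(1) + 2*(-9) = 1]
q=2: r=0, s=-2, t=19   [19*(-2) + 2*(19) = 0]
GCD = 1 with t = -9, so 2*(-9) ≡ 1 (mod 19)
Inverse = -9 mod 19 = 10
Check: 2 * 10 = 20 ≡ 1 (mod 19)

2^(-1) ≡ 10 (mod 19)


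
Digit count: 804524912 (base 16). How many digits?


804524912 in base 16 = 2FF41370
Number of digits = 8

8 digits (base 16)


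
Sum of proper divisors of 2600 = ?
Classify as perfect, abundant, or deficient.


Proper divisors: 1, 2, 4, 5, 8, 10, 13, 20, 25, 26, 40, 50, 52, 65, 100, 104, 130, 200, 260, 325, 520, 650, 1300
Sum = 1 + 2 + 4 + 5 + 8 + 10 + 13 + 20 + 25 + 26 + 40 + 50 + 52 + 65 + 100 + 104 + 130 + 200 + 260 + 325 + 520 + 650 + 1300 = 3910
3910 > 2600 → abundant

s(2600) = 3910 (abundant)


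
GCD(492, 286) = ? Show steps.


492 = 1 * 286 + 206
286 = 1 * 206 + 80
206 = 2 * 80 + 46
80 = 1 * 46 + 34
46 = 1 * 34 + 12
34 = 2 * 12 + 10
12 = 1 * 10 + 2
10 = 5 * 2 + 0
GCD = 2


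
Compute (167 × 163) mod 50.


167 × 163 = 27221
27221 mod 50 = 21


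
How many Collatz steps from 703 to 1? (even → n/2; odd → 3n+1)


703 → 2110 → 1055 → 3166 → 1583 → 4750 → 2375 → 7126 → 3563 → 10690 → 5345 → 16036 → 8018 → 4009 → 12028 → 6014 → 3007 → 9022 → 4511 → 13534 → 6767 → 20302 → 10151 → 30454 → 15227 → 45682 → 22841 → 68524 → 34262 → 17131 → 51394 → 25697 → 77092 → 38546 → 19273 → 57820 → 28910 → 14455 → 43366 → 21683 → 65050 → 32525 → 97576 → 48788 → 24394 → 12197 → 36592 → 18296 → 9148 → 4574 → 2287 → 6862 → 3431 → 10294 → 5147 → 15442 → 7721 → 23164 → 11582 → 5791 → 17374 → 8687 → 26062 → 13031 → 39094 → 19547 → 58642 → 29321 → 87964 → 43982 → 21991 → 65974 → 32987 → 98962 → 49481 → 148444 → 74222 → 37111 → 111334 → 55667 → 167002 → 83501 → 250504 → 125252 → 62626 → 31313 → 93940 → 46970 → 23485 → 70456 → 35228 → 17614 → 8807 → 26422 → 13211 → 39634 → 19817 → 59452 → 29726 → 14863 → 44590 → 22295 → 66886 → 33443 → 100330 → 50165 → 150496 → 75248 → 37624 → 18812 → 9406 → 4703 → 14110 → 7055 → 21166 → 10583 → 31750 → 15875 → 47626 → 23813 → 71440 → 35720 → 17860 → 8930 → 4465 → 13396 → 6698 → 3349 → 10048 → 5024 → 2512 → 1256 → 628 → 314 → 157 → 472 → 236 → 118 → 59 → 178 → 89 → 268 → 134 → 67 → 202 → 101 → 304 → 152 → 76 → 38 → 19 → 58 → 29 → 88 → 44 → 22 → 11 → 34 → 17 → 52 → 26 → 13 → 40 → 20 → 10 → 5 → 16 → 8 → 4 → 2 → 1
Total steps = 170

170 steps


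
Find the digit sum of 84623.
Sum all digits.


8 + 4 + 6 + 2 + 3 = 23


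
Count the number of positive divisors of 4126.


4126 = 2^1 × 2063^1
d(4126) = (1+1) × (1+1) = 4

4 divisors


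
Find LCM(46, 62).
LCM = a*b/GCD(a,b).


GCD(46, 62) = 2
LCM = 46*62/2 = 2852/2 = 1426

LCM = 1426


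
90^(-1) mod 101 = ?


Use the extended Euclidean algorithm on (101, 90); each row r = 101*s + 90*t:
r=101, s=1, t=0
r=90, s=0, t=1
q=1: r=11, s=1, t=-1   [101*(1) + 90*(-1) = 11]
q=8: r=2, s=-8, t=9   [101*(-8) + 90*(9) = 2]
q=5: r=1, s=41, t=-46   [101*(41) + 90*(-46) = 1]
q=2: r=0, s=-90, t=101   [101*(-90) + 90*(101) = 0]
GCD = 1 with t = -46, so 90*(-46) ≡ 1 (mod 101)
Inverse = -46 mod 101 = 55
Check: 90 * 55 = 4950 ≡ 1 (mod 101)

90^(-1) ≡ 55 (mod 101)


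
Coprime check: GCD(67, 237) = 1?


Euclidean algorithm:
237 = 3 * 67 + 36
67 = 1 * 36 + 31
36 = 1 * 31 + 5
31 = 6 * 5 + 1
5 = 5 * 1 + 0
GCD(67, 237) = 1

Yes, coprime (GCD = 1)


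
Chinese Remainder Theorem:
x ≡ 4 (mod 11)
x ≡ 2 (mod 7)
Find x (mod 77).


M = 11*7 = 77
M1 = M/11 = 7, M2 = M/7 = 11
M1^(-1) mod 11 = 8, M2^(-1) mod 7 = 2
x = 4*7*8 + 2*11*2 = 268
268 mod 77 = 37
Check: 37 mod 11 = 4 ✓, 37 mod 7 = 2 ✓

x ≡ 37 (mod 77)


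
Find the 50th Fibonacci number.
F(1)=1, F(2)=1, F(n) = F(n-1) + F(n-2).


Sequence: 1, 1, 2, 3, 5, 8, 13, 21, 34, 55, 89, 144, 233, 377, 610, 987, 1597, 2584, 4181, 6765, 10946, 17711, 28657, 46368, 75025, 121393, 196418, 317811, 514229, 832040, 1346269, 2178309, 3524578, 5702887, 9227465, 14930352, 24157817, 39088169, 63245986, 102334155, 165580141, 267914296, 433494437, 701408733, 1134903170, 1836311903, 2971215073, 4807526976, 7778742049, 12586269025
F(50) = 12586269025


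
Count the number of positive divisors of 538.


538 = 2^1 × 269^1
d(538) = (1+1) × (1+1) = 4

4 divisors


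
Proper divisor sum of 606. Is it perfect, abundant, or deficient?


Proper divisors: 1, 2, 3, 6, 101, 202, 303
Sum = 1 + 2 + 3 + 6 + 101 + 202 + 303 = 618
618 > 606 → abundant

s(606) = 618 (abundant)


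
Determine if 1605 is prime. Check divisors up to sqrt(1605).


1605 / 3 = 535 (exact division)
1605 is NOT prime.

No, 1605 is not prime


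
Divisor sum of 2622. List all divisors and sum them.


Divisors of 2622: 1, 2, 3, 6, 19, 23, 38, 46, 57, 69, 114, 138, 437, 874, 1311, 2622
Sum = 1 + 2 + 3 + 6 + 19 + 23 + 38 + 46 + 57 + 69 + 114 + 138 + 437 + 874 + 1311 + 2622 = 5760

σ(2622) = 5760


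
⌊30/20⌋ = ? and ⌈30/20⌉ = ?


30/20 = 1.5000
floor = 1
ceil = 2

floor = 1, ceil = 2


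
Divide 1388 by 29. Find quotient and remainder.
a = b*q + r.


1388 = 29 * 47 + 25
Check: 1363 + 25 = 1388

q = 47, r = 25


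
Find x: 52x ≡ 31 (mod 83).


GCD(52, 83) = 1, unique solution
a^(-1) mod 83 = 8
x = 8 * 31 mod 83 = 82

x ≡ 82 (mod 83)


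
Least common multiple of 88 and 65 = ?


GCD(88, 65) = 1
LCM = 88*65/1 = 5720/1 = 5720

LCM = 5720


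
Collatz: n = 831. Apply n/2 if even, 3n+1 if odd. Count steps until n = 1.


831 → 2494 → 1247 → 3742 → 1871 → 5614 → 2807 → 8422 → 4211 → 12634 → 6317 → 18952 → 9476 → 4738 → 2369 → 7108 → 3554 → 1777 → 5332 → 2666 → 1333 → 4000 → 2000 → 1000 → 500 → 250 → 125 → 376 → 188 → 94 → 47 → 142 → 71 → 214 → 107 → 322 → 161 → 484 → 242 → 121 → 364 → 182 → 91 → 274 → 137 → 412 → 206 → 103 → 310 → 155 → 466 → 233 → 700 → 350 → 175 → 526 → 263 → 790 → 395 → 1186 → 593 → 1780 → 890 → 445 → 1336 → 668 → 334 → 167 → 502 → 251 → 754 → 377 → 1132 → 566 → 283 → 850 → 425 → 1276 → 638 → 319 → 958 → 479 → 1438 → 719 → 2158 → 1079 → 3238 → 1619 → 4858 → 2429 → 7288 → 3644 → 1822 → 911 → 2734 → 1367 → 4102 → 2051 → 6154 → 3077 → 9232 → 4616 → 2308 → 1154 → 577 → 1732 → 866 → 433 → 1300 → 650 → 325 → 976 → 488 → 244 → 122 → 61 → 184 → 92 → 46 → 23 → 70 → 35 → 106 → 53 → 160 → 80 → 40 → 20 → 10 → 5 → 16 → 8 → 4 → 2 → 1
Total steps = 134

134 steps


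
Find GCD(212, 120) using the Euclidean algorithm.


212 = 1 * 120 + 92
120 = 1 * 92 + 28
92 = 3 * 28 + 8
28 = 3 * 8 + 4
8 = 2 * 4 + 0
GCD = 4


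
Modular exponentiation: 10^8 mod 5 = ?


10^1 mod 5 = 0
10^2 mod 5 = 0
10^3 mod 5 = 0
10^4 mod 5 = 0
10^5 mod 5 = 0
10^6 mod 5 = 0
10^7 mod 5 = 0
10^8 mod 5 = 0


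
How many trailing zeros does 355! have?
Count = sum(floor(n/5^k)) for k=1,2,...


floor(355/5) = 71
floor(355/25) = 14
floor(355/125) = 2
Total = 87

87 trailing zeros


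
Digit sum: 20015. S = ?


2 + 0 + 0 + 1 + 5 = 8


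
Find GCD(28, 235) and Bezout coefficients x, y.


Tabular extended Euclidean (each row: r = 28*s + 235*t):
r=28, s=1, t=0
r=235, s=0, t=1
q=0: r=28, s=1, t=0   [28*(1) + 235*(0) = 28]
q=8: r=11, s=-8, t=1   [28*(-8) + 235*(1) = 11]
q=2: r=6, s=17, t=-2   [28*(17) + 235*(-2) = 6]
q=1: r=5, s=-25, t=3   [28*(-25) + 235*(3) = 5]
q=1: r=1, s=42, t=-5   [28*(42) + 235*(-5) = 1]
q=5: r=0, s=-235, t=28   [28*(-235) + 235*(28) = 0]
GCD = 1; from the row with r=1: x=42, y=-5
Check: 28*(42) + 235*(-5) = 1176 - 1175 = 1

GCD = 1, x = 42, y = -5


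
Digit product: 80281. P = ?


8 × 0 × 2 × 8 × 1 = 0


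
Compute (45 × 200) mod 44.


45 × 200 = 9000
9000 mod 44 = 24


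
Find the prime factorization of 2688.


2688 / 2 = 1344
1344 / 2 = 672
672 / 2 = 336
336 / 2 = 168
168 / 2 = 84
84 / 2 = 42
42 / 2 = 21
21 / 3 = 7
7 / 7 = 1
2688 = 2^7 × 3 × 7


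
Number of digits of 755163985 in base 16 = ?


755163985 in base 16 = 2D02E351
Number of digits = 8

8 digits (base 16)


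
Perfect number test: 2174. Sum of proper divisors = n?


Proper divisors of 2174: 1, 2, 1087
Sum = 1 + 2 + 1087 = 1090

No, 2174 is not perfect (1090 ≠ 2174)


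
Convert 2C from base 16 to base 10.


2C (base 16) = 44 (decimal)
44 (decimal) = 44 (base 10)


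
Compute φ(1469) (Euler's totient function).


1469 = 13 × 113
Prime factors: 13, 113
φ(1469) = 1469 × (1-1/13) × (1-1/113)
= 1469 × 12/13 × 112/113 = 1344

φ(1469) = 1344


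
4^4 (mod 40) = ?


4^1 mod 40 = 4
4^2 mod 40 = 16
4^3 mod 40 = 24
4^4 mod 40 = 16


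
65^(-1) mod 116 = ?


Use the extended Euclidean algorithm on (116, 65); each row r = 116*s + 65*t:
r=116, s=1, t=0
r=65, s=0, t=1
q=1: r=51, s=1, t=-1   [116*(1) + 65*(-1) = 51]
q=1: r=14, s=-1, t=2   [116*(-1) + 65*(2) = 14]
q=3: r=9, s=4, t=-7   [116*(4) + 65*(-7) = 9]
q=1: r=5, s=-5, t=9   [116*(-5) + 65*(9) = 5]
q=1: r=4, s=9, t=-16   [116*(9) + 65*(-16) = 4]
q=1: r=1, s=-14, t=25   [116*(-14) + 65*(25) = 1]
q=4: r=0, s=65, t=-116   [116*(65) + 65*(-116) = 0]
GCD = 1 with t = 25, so 65*(25) ≡ 1 (mod 116)
Inverse = 25 mod 116 = 25
Check: 65 * 25 = 1625 ≡ 1 (mod 116)

65^(-1) ≡ 25 (mod 116)


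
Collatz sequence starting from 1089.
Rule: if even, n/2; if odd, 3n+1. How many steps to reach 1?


1089 → 3268 → 1634 → 817 → 2452 → 1226 → 613 → 1840 → 920 → 460 → 230 → 115 → 346 → 173 → 520 → 260 → 130 → 65 → 196 → 98 → 49 → 148 → 74 → 37 → 112 → 56 → 28 → 14 → 7 → 22 → 11 → 34 → 17 → 52 → 26 → 13 → 40 → 20 → 10 → 5 → 16 → 8 → 4 → 2 → 1
Total steps = 44

44 steps


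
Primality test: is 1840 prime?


1840 / 2 = 920 (exact division)
1840 is NOT prime.

No, 1840 is not prime


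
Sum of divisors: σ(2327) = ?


Divisors of 2327: 1, 13, 179, 2327
Sum = 1 + 13 + 179 + 2327 = 2520

σ(2327) = 2520


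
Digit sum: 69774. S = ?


6 + 9 + 7 + 7 + 4 = 33


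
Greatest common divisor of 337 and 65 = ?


337 = 5 * 65 + 12
65 = 5 * 12 + 5
12 = 2 * 5 + 2
5 = 2 * 2 + 1
2 = 2 * 1 + 0
GCD = 1


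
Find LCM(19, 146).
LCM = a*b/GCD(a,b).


GCD(19, 146) = 1
LCM = 19*146/1 = 2774/1 = 2774

LCM = 2774


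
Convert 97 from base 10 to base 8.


97 (base 10) = 97 (decimal)
97 (decimal) = 141 (base 8)


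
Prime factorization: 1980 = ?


1980 / 2 = 990
990 / 2 = 495
495 / 3 = 165
165 / 3 = 55
55 / 5 = 11
11 / 11 = 1
1980 = 2^2 × 3^2 × 5 × 11


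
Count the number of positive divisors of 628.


628 = 2^2 × 157^1
d(628) = (2+1) × (1+1) = 6

6 divisors


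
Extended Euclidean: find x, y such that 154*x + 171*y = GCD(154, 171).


Tabular extended Euclidean (each row: r = 154*s + 171*t):
r=154, s=1, t=0
r=171, s=0, t=1
q=0: r=154, s=1, t=0   [154*(1) + 171*(0) = 154]
q=1: r=17, s=-1, t=1   [154*(-1) + 171*(1) = 17]
q=9: r=1, s=10, t=-9   [154*(10) + 171*(-9) = 1]
q=17: r=0, s=-171, t=154   [154*(-171) + 171*(154) = 0]
GCD = 1; from the row with r=1: x=10, y=-9
Check: 154*(10) + 171*(-9) = 1540 - 1539 = 1

GCD = 1, x = 10, y = -9


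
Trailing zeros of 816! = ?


floor(816/5) = 163
floor(816/25) = 32
floor(816/125) = 6
floor(816/625) = 1
Total = 202

202 trailing zeros


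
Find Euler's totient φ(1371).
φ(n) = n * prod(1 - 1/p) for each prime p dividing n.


1371 = 3 × 457
Prime factors: 3, 457
φ(1371) = 1371 × (1-1/3) × (1-1/457)
= 1371 × 2/3 × 456/457 = 912

φ(1371) = 912


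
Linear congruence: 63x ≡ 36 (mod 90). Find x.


GCD(63, 90) = 9 divides 36
Divide: 7x ≡ 4 (mod 10)
x ≡ 2 (mod 10)


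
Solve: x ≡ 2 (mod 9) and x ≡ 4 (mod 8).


M = 9*8 = 72
M1 = M/9 = 8, M2 = M/8 = 9
M1^(-1) mod 9 = 8, M2^(-1) mod 8 = 1
x = 2*8*8 + 4*9*1 = 164
164 mod 72 = 20
Check: 20 mod 9 = 2 ✓, 20 mod 8 = 4 ✓

x ≡ 20 (mod 72)


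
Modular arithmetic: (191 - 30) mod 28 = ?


191 - 30 = 161
161 mod 28 = 21


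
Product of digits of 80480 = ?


8 × 0 × 4 × 8 × 0 = 0


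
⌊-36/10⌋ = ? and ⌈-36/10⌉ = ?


-36/10 = -3.6000
floor = -4
ceil = -3

floor = -4, ceil = -3
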